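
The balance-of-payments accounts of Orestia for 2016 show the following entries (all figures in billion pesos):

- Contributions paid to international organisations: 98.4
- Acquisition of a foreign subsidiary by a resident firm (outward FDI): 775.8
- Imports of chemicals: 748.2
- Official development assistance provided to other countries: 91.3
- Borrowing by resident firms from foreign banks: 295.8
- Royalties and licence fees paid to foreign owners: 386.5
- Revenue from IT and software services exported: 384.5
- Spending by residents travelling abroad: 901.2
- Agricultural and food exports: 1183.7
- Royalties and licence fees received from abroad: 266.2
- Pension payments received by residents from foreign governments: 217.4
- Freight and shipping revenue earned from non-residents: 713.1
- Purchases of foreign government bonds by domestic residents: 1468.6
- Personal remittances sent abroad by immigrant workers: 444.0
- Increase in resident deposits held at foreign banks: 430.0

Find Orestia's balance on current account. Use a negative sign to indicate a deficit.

95.3

Goods: -748.2 + 1183.7 = 435.5
Services: 713.1 - 901.2 + 266.2 - 386.5 + 384.5 = 76.1
Secondary income: 217.4 - 98.4 - 91.3 - 444.0 = -416.3
Current account = 435.5 + 76.1 + (-416.3) = 95.3
(Excluded from the current account — financial account: acquisition of a foreign subsidiary by a resident firm (outward FDI) 775.8, borrowing by resident firms from foreign banks 295.8, purchases of foreign government bonds by domestic residents 1468.6, increase in resident deposits held at foreign banks 430.0.)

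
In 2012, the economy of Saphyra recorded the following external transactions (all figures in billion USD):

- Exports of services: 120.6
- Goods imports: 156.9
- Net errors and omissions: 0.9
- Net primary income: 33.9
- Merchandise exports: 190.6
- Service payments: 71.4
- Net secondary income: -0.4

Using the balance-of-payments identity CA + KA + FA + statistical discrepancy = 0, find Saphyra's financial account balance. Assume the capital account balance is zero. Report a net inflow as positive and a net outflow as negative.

-117.3

Goods balance = 190.6 - 156.9 = 33.7
Services balance = 120.6 - 71.4 = 49.2
Trade balance (goods + services) = 33.7 + 49.2 = 82.9
Net primary income = 33.9
Net secondary income = -0.4
Current account = 82.9 + 33.9 + (-0.4) = 116.4
Financial account = -(116.4 + 0.9) = -117.3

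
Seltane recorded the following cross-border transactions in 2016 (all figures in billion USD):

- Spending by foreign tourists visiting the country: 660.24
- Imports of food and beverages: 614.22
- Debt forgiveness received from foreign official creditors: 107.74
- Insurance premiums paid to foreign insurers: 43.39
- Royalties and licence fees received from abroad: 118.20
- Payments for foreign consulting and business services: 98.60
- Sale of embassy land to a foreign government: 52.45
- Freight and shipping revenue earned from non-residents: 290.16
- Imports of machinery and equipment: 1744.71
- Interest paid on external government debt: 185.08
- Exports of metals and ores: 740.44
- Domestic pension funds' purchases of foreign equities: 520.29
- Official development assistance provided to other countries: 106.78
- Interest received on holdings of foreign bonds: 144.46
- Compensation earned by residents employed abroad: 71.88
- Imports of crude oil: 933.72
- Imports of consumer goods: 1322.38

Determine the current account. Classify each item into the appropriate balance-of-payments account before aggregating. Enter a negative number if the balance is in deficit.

Goods: 740.44 - 1744.71 - 933.72 - 1322.38 - 614.22 = -3874.59
Services: 660.24 + 290.16 - 43.39 - 98.60 + 118.20 = 926.61
Primary income: -185.08 + 144.46 + 71.88 = 31.26
Secondary income: -106.78
Current account = (-3874.59) + 926.61 + 31.26 + (-106.78) = -3023.50
(Excluded from the current account — capital account: debt forgiveness received from foreign official creditors 107.74, sale of embassy land to a foreign government 52.45; financial account: domestic pension funds' purchases of foreign equities 520.29.)

-3023.50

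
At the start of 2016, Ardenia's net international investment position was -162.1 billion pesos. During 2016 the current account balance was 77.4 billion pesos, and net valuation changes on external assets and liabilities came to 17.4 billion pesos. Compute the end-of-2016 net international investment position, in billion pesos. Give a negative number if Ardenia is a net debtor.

-67.3

Change in NIIP = current account + net valuation change = 77.4 + 17.4 = 94.8
End-of-year NIIP = -162.1 + 94.8 = -67.3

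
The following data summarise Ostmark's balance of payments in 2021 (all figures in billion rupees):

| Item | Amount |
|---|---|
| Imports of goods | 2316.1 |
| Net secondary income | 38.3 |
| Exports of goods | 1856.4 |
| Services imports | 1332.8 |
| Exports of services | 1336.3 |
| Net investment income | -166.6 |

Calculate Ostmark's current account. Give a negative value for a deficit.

Goods balance = 1856.4 - 2316.1 = -459.7
Services balance = 1336.3 - 1332.8 = 3.5
Trade balance (goods + services) = -459.7 + 3.5 = -456.2
Net primary income = -166.6
Net secondary income = 38.3
Current account = -456.2 + (-166.6) + 38.3 = -584.5

-584.5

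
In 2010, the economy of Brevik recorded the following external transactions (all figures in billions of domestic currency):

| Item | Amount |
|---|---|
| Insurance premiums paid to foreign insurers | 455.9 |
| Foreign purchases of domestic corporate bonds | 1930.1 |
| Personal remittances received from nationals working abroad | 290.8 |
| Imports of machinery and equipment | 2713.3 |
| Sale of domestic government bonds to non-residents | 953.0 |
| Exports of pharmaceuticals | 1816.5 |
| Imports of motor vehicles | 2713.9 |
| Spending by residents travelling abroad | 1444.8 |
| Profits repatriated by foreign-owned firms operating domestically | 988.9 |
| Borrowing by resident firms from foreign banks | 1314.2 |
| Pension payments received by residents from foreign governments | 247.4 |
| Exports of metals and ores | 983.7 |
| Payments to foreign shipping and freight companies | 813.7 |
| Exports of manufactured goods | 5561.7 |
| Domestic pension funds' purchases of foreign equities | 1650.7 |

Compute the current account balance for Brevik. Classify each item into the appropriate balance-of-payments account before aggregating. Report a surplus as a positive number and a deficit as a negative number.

Goods: -2713.3 + 5561.7 - 2713.9 + 1816.5 + 983.7 = 2934.7
Services: -455.9 - 813.7 - 1444.8 = -2714.4
Primary income: -988.9
Secondary income: 290.8 + 247.4 = 538.2
Current account = 2934.7 + (-2714.4) + (-988.9) + 538.2 = -230.4
(Excluded from the current account — financial account: foreign purchases of domestic corporate bonds 1930.1, sale of domestic government bonds to non-residents 953.0, borrowing by resident firms from foreign banks 1314.2, domestic pension funds' purchases of foreign equities 1650.7.)

-230.4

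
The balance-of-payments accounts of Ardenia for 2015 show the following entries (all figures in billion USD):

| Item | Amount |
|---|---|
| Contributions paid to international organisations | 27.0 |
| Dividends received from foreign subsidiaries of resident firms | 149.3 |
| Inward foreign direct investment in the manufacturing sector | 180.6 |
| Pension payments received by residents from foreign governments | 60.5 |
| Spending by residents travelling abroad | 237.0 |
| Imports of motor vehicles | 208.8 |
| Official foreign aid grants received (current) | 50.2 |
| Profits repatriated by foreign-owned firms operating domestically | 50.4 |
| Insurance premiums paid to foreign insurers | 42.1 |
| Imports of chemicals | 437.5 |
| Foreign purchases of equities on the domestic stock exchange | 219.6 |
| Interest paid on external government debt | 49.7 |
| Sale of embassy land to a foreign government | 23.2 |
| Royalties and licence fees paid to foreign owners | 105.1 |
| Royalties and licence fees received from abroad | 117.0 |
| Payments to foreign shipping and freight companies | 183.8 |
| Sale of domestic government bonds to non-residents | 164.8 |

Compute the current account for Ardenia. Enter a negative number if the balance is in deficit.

-964.4

Goods: -208.8 - 437.5 = -646.3
Services: -183.8 + 117.0 - 237.0 - 42.1 - 105.1 = -451.0
Primary income: 149.3 - 50.4 - 49.7 = 49.2
Secondary income: 60.5 - 27.0 + 50.2 = 83.7
Current account = (-646.3) + (-451.0) + 49.2 + 83.7 = -964.4
(Excluded from the current account — financial account: inward foreign direct investment in the manufacturing sector 180.6, foreign purchases of equities on the domestic stock exchange 219.6, sale of domestic government bonds to non-residents 164.8; capital account: sale of embassy land to a foreign government 23.2.)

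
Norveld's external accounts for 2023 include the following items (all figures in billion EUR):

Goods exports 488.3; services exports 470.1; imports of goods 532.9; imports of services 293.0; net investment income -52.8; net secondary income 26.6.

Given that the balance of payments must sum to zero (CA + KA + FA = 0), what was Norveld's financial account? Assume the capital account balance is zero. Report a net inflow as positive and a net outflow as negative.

-106.3

Goods balance = 488.3 - 532.9 = -44.6
Services balance = 470.1 - 293.0 = 177.1
Trade balance (goods + services) = -44.6 + 177.1 = 132.5
Net primary income = -52.8
Net secondary income = 26.6
Current account = 132.5 + (-52.8) + 26.6 = 106.3
Financial account = -(106.3) = -106.3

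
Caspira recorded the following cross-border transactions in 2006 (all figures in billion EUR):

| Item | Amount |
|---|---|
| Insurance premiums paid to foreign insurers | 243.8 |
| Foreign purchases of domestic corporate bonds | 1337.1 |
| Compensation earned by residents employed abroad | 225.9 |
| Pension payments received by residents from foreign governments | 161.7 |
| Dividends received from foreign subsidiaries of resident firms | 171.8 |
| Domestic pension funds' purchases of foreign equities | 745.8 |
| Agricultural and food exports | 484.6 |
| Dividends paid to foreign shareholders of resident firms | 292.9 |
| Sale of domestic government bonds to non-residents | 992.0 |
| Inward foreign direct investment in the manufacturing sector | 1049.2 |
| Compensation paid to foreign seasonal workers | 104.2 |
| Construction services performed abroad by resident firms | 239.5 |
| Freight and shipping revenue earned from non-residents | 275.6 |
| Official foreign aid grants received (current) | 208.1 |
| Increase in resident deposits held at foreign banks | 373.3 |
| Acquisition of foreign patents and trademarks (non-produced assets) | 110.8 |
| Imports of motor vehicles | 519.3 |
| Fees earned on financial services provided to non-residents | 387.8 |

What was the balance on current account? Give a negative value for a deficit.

994.8

Goods: -519.3 + 484.6 = -34.7
Services: 387.8 + 239.5 - 243.8 + 275.6 = 659.1
Primary income: -292.9 - 104.2 + 225.9 + 171.8 = 0.6
Secondary income: 208.1 + 161.7 = 369.8
Current account = (-34.7) + 659.1 + 0.6 + 369.8 = 994.8
(Excluded from the current account — financial account: foreign purchases of domestic corporate bonds 1337.1, domestic pension funds' purchases of foreign equities 745.8, sale of domestic government bonds to non-residents 992.0, inward foreign direct investment in the manufacturing sector 1049.2, increase in resident deposits held at foreign banks 373.3; capital account: acquisition of foreign patents and trademarks (non-produced assets) 110.8.)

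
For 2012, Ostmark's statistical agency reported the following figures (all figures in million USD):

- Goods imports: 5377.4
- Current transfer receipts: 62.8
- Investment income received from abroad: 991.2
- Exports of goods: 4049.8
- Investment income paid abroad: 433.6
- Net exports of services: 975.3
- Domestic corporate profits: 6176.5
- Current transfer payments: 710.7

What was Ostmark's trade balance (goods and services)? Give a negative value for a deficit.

-352.3

Goods balance = 4049.8 - 5377.4 = -1327.6
Services balance = 975.3
Trade balance (goods + services) = -1327.6 + 975.3 = -352.3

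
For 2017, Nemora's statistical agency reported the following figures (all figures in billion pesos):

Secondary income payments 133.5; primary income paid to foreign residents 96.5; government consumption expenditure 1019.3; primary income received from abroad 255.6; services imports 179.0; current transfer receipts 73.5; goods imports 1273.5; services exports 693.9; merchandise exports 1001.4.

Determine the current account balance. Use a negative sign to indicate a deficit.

341.9

Goods balance = 1001.4 - 1273.5 = -272.1
Services balance = 693.9 - 179.0 = 514.9
Trade balance (goods + services) = -272.1 + 514.9 = 242.8
Net primary income = 255.6 - 96.5 = 159.1
Net secondary income = 73.5 - 133.5 = -60.0
Current account = 242.8 + 159.1 + (-60.0) = 341.9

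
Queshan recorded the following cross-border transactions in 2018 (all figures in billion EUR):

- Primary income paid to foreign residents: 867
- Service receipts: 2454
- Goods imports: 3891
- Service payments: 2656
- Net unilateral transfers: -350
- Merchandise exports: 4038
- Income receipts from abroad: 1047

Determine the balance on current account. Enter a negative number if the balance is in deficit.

-225

Goods balance = 4038 - 3891 = 147
Services balance = 2454 - 2656 = -202
Trade balance (goods + services) = 147 + (-202) = -55
Net primary income = 1047 - 867 = 180
Net secondary income = -350
Current account = -55 + 180 + (-350) = -225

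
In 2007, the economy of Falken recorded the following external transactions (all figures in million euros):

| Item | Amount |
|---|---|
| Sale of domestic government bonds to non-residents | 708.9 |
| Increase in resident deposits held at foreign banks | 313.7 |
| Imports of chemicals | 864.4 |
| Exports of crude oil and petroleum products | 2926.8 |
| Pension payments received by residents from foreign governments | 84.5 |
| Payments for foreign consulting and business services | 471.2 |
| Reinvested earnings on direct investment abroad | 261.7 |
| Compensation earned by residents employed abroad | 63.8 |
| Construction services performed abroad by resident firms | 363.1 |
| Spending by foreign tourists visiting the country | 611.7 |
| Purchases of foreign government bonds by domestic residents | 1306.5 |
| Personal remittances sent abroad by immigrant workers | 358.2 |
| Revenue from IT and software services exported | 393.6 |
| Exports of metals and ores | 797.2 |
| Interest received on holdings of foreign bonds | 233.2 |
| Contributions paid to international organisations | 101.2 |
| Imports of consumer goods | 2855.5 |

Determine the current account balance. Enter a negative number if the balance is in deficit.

Goods: -2855.5 + 2926.8 + 797.2 - 864.4 = 4.1
Services: -471.2 + 393.6 + 363.1 + 611.7 = 897.2
Primary income: 63.8 + 233.2 + 261.7 = 558.7
Secondary income: -101.2 + 84.5 - 358.2 = -374.9
Current account = 4.1 + 897.2 + 558.7 + (-374.9) = 1085.1
(Excluded from the current account — financial account: sale of domestic government bonds to non-residents 708.9, increase in resident deposits held at foreign banks 313.7, purchases of foreign government bonds by domestic residents 1306.5.)

1085.1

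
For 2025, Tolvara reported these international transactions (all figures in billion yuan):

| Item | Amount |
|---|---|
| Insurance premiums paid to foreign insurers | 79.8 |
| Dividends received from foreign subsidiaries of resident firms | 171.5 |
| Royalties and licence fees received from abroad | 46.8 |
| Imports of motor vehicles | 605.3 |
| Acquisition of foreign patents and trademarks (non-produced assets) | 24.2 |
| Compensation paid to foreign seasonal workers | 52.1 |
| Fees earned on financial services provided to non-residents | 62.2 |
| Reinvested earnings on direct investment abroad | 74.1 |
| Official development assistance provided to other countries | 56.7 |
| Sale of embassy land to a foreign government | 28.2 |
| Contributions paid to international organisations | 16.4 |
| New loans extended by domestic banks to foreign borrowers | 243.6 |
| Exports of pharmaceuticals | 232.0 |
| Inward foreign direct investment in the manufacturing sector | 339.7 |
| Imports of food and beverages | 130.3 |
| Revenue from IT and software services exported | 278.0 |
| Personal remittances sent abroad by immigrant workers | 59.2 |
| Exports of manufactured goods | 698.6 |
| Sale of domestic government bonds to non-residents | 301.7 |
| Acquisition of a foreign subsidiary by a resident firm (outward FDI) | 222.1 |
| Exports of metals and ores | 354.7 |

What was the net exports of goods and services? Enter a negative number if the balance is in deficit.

Goods: 698.6 - 130.3 - 605.3 + 232.0 + 354.7 = 549.7
Services: -79.8 + 62.2 + 46.8 + 278.0 = 307.2
Trade balance = 549.7 + 307.2 = 856.9
(Excluded from the trade balance — primary income: dividends received from foreign subsidiaries of resident firms 171.5, compensation paid to foreign seasonal workers 52.1, reinvested earnings on direct investment abroad 74.1; capital account: acquisition of foreign patents and trademarks (non-produced assets) 24.2, sale of embassy land to a foreign government 28.2; secondary income: official development assistance provided to other countries 56.7, contributions paid to international organisations 16.4, personal remittances sent abroad by immigrant workers 59.2; financial account: new loans extended by domestic banks to foreign borrowers 243.6, inward foreign direct investment in the manufacturing sector 339.7, sale of domestic government bonds to non-residents 301.7, acquisition of a foreign subsidiary by a resident firm (outward FDI) 222.1.)

856.9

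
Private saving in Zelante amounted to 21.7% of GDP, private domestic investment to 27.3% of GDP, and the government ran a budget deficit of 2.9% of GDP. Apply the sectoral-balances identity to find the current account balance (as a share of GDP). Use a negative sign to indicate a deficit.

By the sectoral-balances identity, CA = (S_private - I) + (T - G).
Private balance = 21.7 - 27.3 = -5.6
Government balance (T - G) = -2.9
CA = -5.6 + (-2.9) = -8.5

-8.5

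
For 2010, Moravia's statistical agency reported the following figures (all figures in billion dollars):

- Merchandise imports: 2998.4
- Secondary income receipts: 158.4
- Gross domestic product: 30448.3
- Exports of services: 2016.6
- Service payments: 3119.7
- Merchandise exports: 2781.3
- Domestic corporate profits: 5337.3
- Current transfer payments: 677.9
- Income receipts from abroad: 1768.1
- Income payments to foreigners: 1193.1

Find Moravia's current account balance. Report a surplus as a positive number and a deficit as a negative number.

Goods balance = 2781.3 - 2998.4 = -217.1
Services balance = 2016.6 - 3119.7 = -1103.1
Trade balance (goods + services) = -217.1 + (-1103.1) = -1320.2
Net primary income = 1768.1 - 1193.1 = 575.0
Net secondary income = 158.4 - 677.9 = -519.5
Current account = -1320.2 + 575.0 + (-519.5) = -1264.7

-1264.7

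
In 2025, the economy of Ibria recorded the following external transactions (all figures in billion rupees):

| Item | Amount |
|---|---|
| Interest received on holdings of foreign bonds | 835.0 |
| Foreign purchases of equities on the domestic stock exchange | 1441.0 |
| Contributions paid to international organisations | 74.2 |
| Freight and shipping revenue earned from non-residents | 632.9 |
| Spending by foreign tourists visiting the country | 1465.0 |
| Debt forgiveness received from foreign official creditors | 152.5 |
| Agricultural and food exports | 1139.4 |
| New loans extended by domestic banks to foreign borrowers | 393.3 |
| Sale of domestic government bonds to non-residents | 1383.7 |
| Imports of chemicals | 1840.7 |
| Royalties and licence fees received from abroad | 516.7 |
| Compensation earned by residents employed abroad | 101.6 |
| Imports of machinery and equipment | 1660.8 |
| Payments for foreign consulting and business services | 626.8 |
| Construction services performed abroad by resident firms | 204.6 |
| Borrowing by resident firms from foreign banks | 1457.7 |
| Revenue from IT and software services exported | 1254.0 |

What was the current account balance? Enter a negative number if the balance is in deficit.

Goods: -1660.8 - 1840.7 + 1139.4 = -2362.1
Services: 632.9 + 1254.0 + 204.6 + 516.7 - 626.8 + 1465.0 = 3446.4
Primary income: 835.0 + 101.6 = 936.6
Secondary income: -74.2
Current account = (-2362.1) + 3446.4 + 936.6 + (-74.2) = 1946.7
(Excluded from the current account — financial account: foreign purchases of equities on the domestic stock exchange 1441.0, new loans extended by domestic banks to foreign borrowers 393.3, sale of domestic government bonds to non-residents 1383.7, borrowing by resident firms from foreign banks 1457.7; capital account: debt forgiveness received from foreign official creditors 152.5.)

1946.7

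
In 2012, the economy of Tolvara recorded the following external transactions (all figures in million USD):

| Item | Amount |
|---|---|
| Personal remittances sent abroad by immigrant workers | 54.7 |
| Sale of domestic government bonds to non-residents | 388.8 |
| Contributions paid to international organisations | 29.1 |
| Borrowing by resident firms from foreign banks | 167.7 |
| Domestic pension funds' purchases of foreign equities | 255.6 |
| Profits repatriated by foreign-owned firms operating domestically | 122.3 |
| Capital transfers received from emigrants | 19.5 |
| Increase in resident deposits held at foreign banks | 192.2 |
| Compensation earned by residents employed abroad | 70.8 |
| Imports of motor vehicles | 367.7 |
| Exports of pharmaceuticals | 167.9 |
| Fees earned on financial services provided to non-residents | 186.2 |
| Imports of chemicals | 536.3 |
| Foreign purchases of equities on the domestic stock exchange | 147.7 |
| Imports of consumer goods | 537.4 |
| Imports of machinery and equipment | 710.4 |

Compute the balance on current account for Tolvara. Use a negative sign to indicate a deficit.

-1933.0

Goods: -710.4 - 367.7 - 536.3 - 537.4 + 167.9 = -1983.9
Services: 186.2
Primary income: 70.8 - 122.3 = -51.5
Secondary income: -54.7 - 29.1 = -83.8
Current account = (-1983.9) + 186.2 + (-51.5) + (-83.8) = -1933.0
(Excluded from the current account — financial account: sale of domestic government bonds to non-residents 388.8, borrowing by resident firms from foreign banks 167.7, domestic pension funds' purchases of foreign equities 255.6, increase in resident deposits held at foreign banks 192.2, foreign purchases of equities on the domestic stock exchange 147.7; capital account: capital transfers received from emigrants 19.5.)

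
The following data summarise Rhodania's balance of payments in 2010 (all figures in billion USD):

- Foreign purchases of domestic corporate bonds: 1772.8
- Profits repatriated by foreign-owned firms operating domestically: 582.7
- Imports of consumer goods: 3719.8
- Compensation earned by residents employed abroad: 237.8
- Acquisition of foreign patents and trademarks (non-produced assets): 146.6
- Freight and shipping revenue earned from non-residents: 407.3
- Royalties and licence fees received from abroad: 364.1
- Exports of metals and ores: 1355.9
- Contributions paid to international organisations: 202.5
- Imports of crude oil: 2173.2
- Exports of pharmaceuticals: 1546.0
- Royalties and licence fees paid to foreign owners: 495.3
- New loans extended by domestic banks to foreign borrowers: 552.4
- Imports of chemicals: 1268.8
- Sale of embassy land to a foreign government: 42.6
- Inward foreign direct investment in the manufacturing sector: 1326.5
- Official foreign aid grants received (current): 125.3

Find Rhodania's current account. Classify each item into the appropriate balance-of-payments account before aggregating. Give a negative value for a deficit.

-4405.9

Goods: -2173.2 + 1355.9 - 3719.8 - 1268.8 + 1546.0 = -4259.9
Services: 364.1 + 407.3 - 495.3 = 276.1
Primary income: 237.8 - 582.7 = -344.9
Secondary income: -202.5 + 125.3 = -77.2
Current account = (-4259.9) + 276.1 + (-344.9) + (-77.2) = -4405.9
(Excluded from the current account — financial account: foreign purchases of domestic corporate bonds 1772.8, new loans extended by domestic banks to foreign borrowers 552.4, inward foreign direct investment in the manufacturing sector 1326.5; capital account: acquisition of foreign patents and trademarks (non-produced assets) 146.6, sale of embassy land to a foreign government 42.6.)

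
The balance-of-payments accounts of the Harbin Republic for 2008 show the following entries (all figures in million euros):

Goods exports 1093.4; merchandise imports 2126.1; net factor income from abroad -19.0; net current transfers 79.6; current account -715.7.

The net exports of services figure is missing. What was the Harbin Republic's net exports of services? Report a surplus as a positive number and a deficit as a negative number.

256.4

Current account = goods balance + services balance + net primary income + net secondary income
Sum of the known components = -972.1
Net exports of services = CA - (known components) = -715.7 - (-972.1) = 256.4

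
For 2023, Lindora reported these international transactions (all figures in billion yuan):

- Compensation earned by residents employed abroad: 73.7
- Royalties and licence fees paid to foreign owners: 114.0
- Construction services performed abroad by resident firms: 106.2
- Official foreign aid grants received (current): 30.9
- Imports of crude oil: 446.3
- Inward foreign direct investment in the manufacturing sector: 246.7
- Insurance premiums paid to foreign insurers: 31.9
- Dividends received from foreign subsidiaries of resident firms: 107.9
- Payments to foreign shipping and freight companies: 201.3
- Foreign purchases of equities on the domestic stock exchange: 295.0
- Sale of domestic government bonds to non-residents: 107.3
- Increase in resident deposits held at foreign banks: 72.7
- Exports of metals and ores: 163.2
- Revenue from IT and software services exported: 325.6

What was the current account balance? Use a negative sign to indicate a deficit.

14.0

Goods: -446.3 + 163.2 = -283.1
Services: -31.9 + 325.6 - 114.0 + 106.2 - 201.3 = 84.6
Primary income: 73.7 + 107.9 = 181.6
Secondary income: 30.9
Current account = (-283.1) + 84.6 + 181.6 + 30.9 = 14.0
(Excluded from the current account — financial account: inward foreign direct investment in the manufacturing sector 246.7, foreign purchases of equities on the domestic stock exchange 295.0, sale of domestic government bonds to non-residents 107.3, increase in resident deposits held at foreign banks 72.7.)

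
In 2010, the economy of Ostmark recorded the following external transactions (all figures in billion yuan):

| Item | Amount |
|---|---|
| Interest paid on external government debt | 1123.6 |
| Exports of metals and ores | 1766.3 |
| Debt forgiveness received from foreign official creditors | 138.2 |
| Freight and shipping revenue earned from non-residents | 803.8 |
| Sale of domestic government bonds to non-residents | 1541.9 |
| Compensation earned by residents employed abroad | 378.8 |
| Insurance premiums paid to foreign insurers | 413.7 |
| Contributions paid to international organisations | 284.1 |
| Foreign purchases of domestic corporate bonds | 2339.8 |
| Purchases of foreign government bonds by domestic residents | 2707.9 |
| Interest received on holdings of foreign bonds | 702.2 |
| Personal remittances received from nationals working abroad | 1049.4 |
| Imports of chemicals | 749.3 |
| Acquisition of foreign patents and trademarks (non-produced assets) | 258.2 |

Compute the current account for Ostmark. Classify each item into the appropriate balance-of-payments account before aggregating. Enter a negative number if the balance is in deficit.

2129.8

Goods: 1766.3 - 749.3 = 1017.0
Services: 803.8 - 413.7 = 390.1
Primary income: -1123.6 + 702.2 + 378.8 = -42.6
Secondary income: 1049.4 - 284.1 = 765.3
Current account = 1017.0 + 390.1 + (-42.6) + 765.3 = 2129.8
(Excluded from the current account — capital account: debt forgiveness received from foreign official creditors 138.2, acquisition of foreign patents and trademarks (non-produced assets) 258.2; financial account: sale of domestic government bonds to non-residents 1541.9, foreign purchases of domestic corporate bonds 2339.8, purchases of foreign government bonds by domestic residents 2707.9.)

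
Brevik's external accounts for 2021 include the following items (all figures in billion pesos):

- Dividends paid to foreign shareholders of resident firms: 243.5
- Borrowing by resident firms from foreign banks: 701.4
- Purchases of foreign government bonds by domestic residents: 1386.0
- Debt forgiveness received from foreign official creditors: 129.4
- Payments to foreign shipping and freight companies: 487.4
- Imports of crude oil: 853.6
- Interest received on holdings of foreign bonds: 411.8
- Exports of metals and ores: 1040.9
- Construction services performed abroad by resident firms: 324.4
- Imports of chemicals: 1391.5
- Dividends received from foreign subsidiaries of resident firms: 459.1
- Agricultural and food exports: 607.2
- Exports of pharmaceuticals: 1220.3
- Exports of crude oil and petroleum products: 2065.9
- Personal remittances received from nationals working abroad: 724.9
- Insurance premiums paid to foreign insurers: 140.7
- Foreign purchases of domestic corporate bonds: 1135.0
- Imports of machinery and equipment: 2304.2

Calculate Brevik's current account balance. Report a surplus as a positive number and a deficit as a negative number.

Goods: -853.6 + 607.2 + 2065.9 - 2304.2 + 1220.3 - 1391.5 + 1040.9 = 385.0
Services: -487.4 + 324.4 - 140.7 = -303.7
Primary income: 411.8 + 459.1 - 243.5 = 627.4
Secondary income: 724.9
Current account = 385.0 + (-303.7) + 627.4 + 724.9 = 1433.6
(Excluded from the current account — financial account: borrowing by resident firms from foreign banks 701.4, purchases of foreign government bonds by domestic residents 1386.0, foreign purchases of domestic corporate bonds 1135.0; capital account: debt forgiveness received from foreign official creditors 129.4.)

1433.6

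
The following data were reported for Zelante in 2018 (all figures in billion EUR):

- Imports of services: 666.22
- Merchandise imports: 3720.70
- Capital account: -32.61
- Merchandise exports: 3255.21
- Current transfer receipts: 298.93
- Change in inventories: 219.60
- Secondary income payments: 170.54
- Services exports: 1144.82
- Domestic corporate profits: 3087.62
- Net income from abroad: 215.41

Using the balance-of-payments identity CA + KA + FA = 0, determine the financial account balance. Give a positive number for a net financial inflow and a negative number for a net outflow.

Goods balance = 3255.21 - 3720.70 = -465.49
Services balance = 1144.82 - 666.22 = 478.60
Trade balance (goods + services) = -465.49 + 478.60 = 13.11
Net primary income = 215.41
Net secondary income = 298.93 - 170.54 = 128.39
Current account = 13.11 + 215.41 + 128.39 = 356.91
Financial account = -(356.91 + (-32.61)) = -324.30

-324.30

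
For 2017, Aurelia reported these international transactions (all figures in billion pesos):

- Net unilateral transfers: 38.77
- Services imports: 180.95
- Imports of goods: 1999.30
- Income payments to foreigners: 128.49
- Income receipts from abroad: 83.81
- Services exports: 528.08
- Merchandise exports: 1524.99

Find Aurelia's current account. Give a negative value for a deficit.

Goods balance = 1524.99 - 1999.30 = -474.31
Services balance = 528.08 - 180.95 = 347.13
Trade balance (goods + services) = -474.31 + 347.13 = -127.18
Net primary income = 83.81 - 128.49 = -44.68
Net secondary income = 38.77
Current account = -127.18 + (-44.68) + 38.77 = -133.09

-133.09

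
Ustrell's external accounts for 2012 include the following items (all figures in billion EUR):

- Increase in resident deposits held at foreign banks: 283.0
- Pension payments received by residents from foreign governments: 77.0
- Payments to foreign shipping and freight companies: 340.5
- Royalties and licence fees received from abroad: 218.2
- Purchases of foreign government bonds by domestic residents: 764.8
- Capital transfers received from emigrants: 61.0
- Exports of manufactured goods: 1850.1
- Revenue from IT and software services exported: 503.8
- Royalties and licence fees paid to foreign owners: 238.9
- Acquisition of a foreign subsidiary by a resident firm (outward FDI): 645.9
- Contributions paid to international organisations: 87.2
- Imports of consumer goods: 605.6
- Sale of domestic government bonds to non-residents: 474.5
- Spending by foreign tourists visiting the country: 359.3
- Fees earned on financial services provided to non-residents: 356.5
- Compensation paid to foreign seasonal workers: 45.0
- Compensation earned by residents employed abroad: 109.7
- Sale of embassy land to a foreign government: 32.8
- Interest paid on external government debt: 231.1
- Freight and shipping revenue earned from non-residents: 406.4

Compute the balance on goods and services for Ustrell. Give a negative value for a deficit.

2509.3

Goods: 1850.1 - 605.6 = 1244.5
Services: 356.5 + 406.4 + 359.3 + 218.2 - 340.5 + 503.8 - 238.9 = 1264.8
Trade balance = 1244.5 + 1264.8 = 2509.3
(Excluded from the trade balance — financial account: increase in resident deposits held at foreign banks 283.0, purchases of foreign government bonds by domestic residents 764.8, acquisition of a foreign subsidiary by a resident firm (outward FDI) 645.9, sale of domestic government bonds to non-residents 474.5; secondary income: pension payments received by residents from foreign governments 77.0, contributions paid to international organisations 87.2; capital account: capital transfers received from emigrants 61.0, sale of embassy land to a foreign government 32.8; primary income: compensation paid to foreign seasonal workers 45.0, compensation earned by residents employed abroad 109.7, interest paid on external government debt 231.1.)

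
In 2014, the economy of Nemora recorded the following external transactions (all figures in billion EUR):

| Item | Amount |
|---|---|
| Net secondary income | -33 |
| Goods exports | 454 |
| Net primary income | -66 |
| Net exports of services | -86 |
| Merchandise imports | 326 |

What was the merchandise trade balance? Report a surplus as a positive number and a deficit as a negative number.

128

Goods balance = 454 - 326 = 128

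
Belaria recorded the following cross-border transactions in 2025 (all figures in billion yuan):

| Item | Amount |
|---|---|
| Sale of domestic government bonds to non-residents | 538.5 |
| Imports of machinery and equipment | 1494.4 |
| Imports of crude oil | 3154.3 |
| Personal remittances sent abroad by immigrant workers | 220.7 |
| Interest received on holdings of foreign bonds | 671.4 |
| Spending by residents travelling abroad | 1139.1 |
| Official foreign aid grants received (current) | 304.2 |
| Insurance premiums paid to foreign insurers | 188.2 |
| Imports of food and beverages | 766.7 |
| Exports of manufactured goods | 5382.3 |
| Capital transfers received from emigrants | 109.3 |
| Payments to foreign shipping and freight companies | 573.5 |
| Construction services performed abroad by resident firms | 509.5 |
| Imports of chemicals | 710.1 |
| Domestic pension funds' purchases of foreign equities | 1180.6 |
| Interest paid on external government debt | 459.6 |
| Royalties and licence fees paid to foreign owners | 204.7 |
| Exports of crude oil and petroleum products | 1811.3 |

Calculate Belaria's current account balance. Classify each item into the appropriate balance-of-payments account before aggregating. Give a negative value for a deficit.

-232.6

Goods: 5382.3 - 3154.3 - 766.7 + 1811.3 - 1494.4 - 710.1 = 1068.1
Services: -1139.1 + 509.5 - 573.5 - 188.2 - 204.7 = -1596.0
Primary income: -459.6 + 671.4 = 211.8
Secondary income: 304.2 - 220.7 = 83.5
Current account = 1068.1 + (-1596.0) + 211.8 + 83.5 = -232.6
(Excluded from the current account — financial account: sale of domestic government bonds to non-residents 538.5, domestic pension funds' purchases of foreign equities 1180.6; capital account: capital transfers received from emigrants 109.3.)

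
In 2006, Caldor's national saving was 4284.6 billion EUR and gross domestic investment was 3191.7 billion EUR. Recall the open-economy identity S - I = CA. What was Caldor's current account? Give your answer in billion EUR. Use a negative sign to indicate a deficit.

CA = S - I = 4284.6 - 3191.7 = 1092.9

1092.9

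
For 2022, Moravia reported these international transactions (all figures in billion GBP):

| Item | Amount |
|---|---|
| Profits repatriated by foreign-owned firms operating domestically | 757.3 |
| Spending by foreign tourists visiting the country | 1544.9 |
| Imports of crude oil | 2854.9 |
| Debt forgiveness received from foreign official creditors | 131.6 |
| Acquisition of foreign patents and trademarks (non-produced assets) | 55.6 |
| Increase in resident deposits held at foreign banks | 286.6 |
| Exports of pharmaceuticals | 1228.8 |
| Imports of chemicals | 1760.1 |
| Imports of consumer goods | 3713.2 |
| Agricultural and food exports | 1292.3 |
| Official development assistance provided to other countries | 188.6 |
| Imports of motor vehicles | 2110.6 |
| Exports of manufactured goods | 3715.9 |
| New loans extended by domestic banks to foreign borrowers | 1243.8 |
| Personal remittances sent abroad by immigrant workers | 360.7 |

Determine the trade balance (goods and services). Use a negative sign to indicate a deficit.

-2656.9

Goods: 3715.9 - 2110.6 + 1228.8 - 3713.2 + 1292.3 - 1760.1 - 2854.9 = -4201.8
Services: 1544.9
Trade balance = -4201.8 + 1544.9 = -2656.9
(Excluded from the trade balance — primary income: profits repatriated by foreign-owned firms operating domestically 757.3; capital account: debt forgiveness received from foreign official creditors 131.6, acquisition of foreign patents and trademarks (non-produced assets) 55.6; financial account: increase in resident deposits held at foreign banks 286.6, new loans extended by domestic banks to foreign borrowers 1243.8; secondary income: official development assistance provided to other countries 188.6, personal remittances sent abroad by immigrant workers 360.7.)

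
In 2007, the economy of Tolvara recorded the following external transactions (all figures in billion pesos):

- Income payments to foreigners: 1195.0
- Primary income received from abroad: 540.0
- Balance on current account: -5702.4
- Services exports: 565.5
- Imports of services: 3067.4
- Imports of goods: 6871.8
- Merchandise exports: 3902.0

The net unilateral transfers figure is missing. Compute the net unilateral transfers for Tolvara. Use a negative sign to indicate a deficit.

424.3

Current account = goods balance + services balance + net primary income + net secondary income
Sum of the known components = -6126.7
Net unilateral transfers = CA - (known components) = -5702.4 - (-6126.7) = 424.3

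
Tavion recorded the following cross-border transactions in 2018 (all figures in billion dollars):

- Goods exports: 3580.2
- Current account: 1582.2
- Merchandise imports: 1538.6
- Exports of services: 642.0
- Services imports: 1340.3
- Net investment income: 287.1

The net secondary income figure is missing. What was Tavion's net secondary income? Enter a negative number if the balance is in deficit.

-48.2

Current account = goods balance + services balance + net primary income + net secondary income
Sum of the known components = 1630.4
Net secondary income = CA - (known components) = 1582.2 - 1630.4 = -48.2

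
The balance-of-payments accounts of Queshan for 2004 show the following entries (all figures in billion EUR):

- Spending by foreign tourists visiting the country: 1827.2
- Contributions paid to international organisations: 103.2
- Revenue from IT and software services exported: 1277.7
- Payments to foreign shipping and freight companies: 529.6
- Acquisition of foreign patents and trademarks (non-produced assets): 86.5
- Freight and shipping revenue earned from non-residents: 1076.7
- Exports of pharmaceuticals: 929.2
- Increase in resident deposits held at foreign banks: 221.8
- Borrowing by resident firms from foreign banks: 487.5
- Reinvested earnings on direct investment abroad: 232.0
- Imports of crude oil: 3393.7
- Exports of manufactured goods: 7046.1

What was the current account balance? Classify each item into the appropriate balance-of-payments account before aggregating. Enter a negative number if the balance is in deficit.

Goods: -3393.7 + 929.2 + 7046.1 = 4581.6
Services: 1076.7 + 1827.2 + 1277.7 - 529.6 = 3652.0
Primary income: 232.0
Secondary income: -103.2
Current account = 4581.6 + 3652.0 + 232.0 + (-103.2) = 8362.4
(Excluded from the current account — capital account: acquisition of foreign patents and trademarks (non-produced assets) 86.5; financial account: increase in resident deposits held at foreign banks 221.8, borrowing by resident firms from foreign banks 487.5.)

8362.4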